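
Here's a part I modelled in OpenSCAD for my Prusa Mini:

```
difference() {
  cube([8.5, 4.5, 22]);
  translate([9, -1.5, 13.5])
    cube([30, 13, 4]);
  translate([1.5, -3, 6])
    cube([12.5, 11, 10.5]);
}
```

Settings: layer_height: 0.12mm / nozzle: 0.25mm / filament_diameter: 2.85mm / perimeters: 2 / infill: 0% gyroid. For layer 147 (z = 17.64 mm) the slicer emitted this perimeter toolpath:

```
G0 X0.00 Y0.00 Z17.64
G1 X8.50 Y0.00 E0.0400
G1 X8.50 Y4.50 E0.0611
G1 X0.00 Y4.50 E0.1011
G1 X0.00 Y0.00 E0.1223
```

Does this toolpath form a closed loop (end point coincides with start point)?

Start point (G0): (0.00, 0.00). End point (last G1): the path returns to the start — closed.

yes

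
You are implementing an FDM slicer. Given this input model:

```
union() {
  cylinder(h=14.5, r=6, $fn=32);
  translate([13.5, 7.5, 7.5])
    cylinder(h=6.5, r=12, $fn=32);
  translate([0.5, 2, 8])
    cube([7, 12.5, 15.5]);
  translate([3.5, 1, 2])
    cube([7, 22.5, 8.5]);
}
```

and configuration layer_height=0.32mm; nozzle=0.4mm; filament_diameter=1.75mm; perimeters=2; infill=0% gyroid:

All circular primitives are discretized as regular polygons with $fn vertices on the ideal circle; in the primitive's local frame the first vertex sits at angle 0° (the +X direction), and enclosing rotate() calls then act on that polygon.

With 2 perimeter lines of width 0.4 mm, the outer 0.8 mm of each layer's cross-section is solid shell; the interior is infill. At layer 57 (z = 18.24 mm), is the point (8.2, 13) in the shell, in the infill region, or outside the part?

outside

At z = 18.24 mm: the cylinder is absent (z outside [0, 14.5]); the cylinder at (13.5, 7.5) is absent (z outside [7.5, 14]); the cube at (0.5, 2) (footprint 7×12.5) is included at this height; the cube at (3.5, 1) is not intersected at this z (z outside [2, 10.5]); Merging all regions: only the 7×12.5 cube at (0.5, 2) is present, so the union is just that shape — 1 connected region. Overall, the cross-section is a single solid region. The nearest boundary edge runs (7.50, 2.00)→(7.50, 14.50); distance from the point to it = 0.70 mm. The point is not inside any of the regions above, so it lies outside the cross-section (0.70 mm from the nearest boundary).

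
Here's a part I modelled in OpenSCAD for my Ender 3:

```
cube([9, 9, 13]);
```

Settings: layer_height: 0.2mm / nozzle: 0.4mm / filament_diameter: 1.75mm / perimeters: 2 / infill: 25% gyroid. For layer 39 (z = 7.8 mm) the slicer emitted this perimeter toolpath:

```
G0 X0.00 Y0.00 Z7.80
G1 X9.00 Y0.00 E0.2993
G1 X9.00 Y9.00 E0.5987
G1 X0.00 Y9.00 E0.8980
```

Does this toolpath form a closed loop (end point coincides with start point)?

Start point (G0): (0.00, 0.00). End point (last G1): the path does not return to the start — open.

no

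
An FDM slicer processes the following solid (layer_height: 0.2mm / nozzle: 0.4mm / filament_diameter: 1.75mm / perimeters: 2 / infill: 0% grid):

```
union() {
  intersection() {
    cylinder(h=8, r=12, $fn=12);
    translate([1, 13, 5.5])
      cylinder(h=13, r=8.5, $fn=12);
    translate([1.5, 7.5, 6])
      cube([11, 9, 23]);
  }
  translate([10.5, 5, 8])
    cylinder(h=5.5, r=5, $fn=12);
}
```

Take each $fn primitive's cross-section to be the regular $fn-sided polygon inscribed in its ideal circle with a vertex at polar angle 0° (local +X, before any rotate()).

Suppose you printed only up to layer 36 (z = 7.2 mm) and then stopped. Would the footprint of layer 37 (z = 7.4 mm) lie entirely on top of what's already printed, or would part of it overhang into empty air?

entirely on top

Compare the two slices. At z = 7.2: the cylinder: section is a regular 12-gon, circumradius r=12 (area = (12/2)·12.000²·sin(360°/12) = 432.00 mm²); the r=8.5 cylinder at (1, 13) contributes a regular 12-gon of circumradius 8.5 (area = (12/2)·8.500²·sin(360°/12) = 216.75 mm²); the cube at (1.5, 7.5) is present — its section is the full 11×9 rectangle (area 99.00 mm²); Keeping only the common overlap: the r=8.5 cylinder at (1, 13) partially overlaps the r=12 cylinder; clipping to the common part keeps 72.24 mm²; the 11×9 cube at (1.5, 7.5) partially overlaps the running intersection; clipping to the common part keeps 19.12 mm² — area = 19.12 mm²; the cylinder at (10.5, 5) does not reach this height (z outside [8, 13.5]); Combining (union): only that combined region is present, so the union is just that shape — area = 19.12 mm². At z = 7.4: the cylinder: section is a regular 12-gon, circumradius r=12 (area = (12/2)·12.000²·sin(360°/12) = 432.00 mm²); the cylinder at (1, 13): section is a regular 12-gon, circumradius r=8.5 (area = (12/2)·8.500²·sin(360°/12) = 216.75 mm²); the 11×9 cube at (1.5, 7.5) contributes its full rectangle (area 99.00 mm²); After intersecting: the r=8.5 cylinder at (1, 13) partially overlaps the r=12 cylinder; clipping to the common part keeps 72.24 mm²; the 11×9 cube at (1.5, 7.5) partially overlaps the running intersection; clipping to the common part keeps 19.12 mm² — area = 19.12 mm²; the cylinder at (10.5, 5) does not reach this height (z outside [8, 13.5]); Merging all regions: only the result so far is present, so the union is just that shape — area = 19.12 mm². Checking containment: the cross-section at z = 7.4 is a subset of the cross-section at z = 7.2.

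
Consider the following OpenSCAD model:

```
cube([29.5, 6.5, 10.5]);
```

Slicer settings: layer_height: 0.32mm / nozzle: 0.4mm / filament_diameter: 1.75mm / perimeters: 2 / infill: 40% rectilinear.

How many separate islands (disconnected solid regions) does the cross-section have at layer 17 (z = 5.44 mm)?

1

At z = 5.44 mm: the cube is present — its section is the full 29.5×6.5 rectangle. Overall, the cross-section is a single solid region. Island count = 1.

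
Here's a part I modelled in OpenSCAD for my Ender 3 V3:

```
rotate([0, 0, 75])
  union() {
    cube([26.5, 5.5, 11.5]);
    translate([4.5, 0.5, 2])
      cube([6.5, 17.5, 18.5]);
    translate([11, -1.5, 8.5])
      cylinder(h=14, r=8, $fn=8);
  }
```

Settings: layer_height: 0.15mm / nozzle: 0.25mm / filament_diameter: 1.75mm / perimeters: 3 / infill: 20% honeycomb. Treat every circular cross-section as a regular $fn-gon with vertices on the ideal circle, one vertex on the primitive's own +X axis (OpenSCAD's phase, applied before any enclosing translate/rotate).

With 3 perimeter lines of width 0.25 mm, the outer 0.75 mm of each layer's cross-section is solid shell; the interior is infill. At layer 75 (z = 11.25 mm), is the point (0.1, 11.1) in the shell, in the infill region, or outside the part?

infill

At z = 11.25 mm: the cube is present — its section is the full 26.5×5.5 rectangle; the cube at (4.5, 0.5) is present — its section is the full 6.5×17.5 rectangle; the r=8 cylinder at (11, -1.5) contributes a regular 8-gon of circumradius 8; Merging all regions: the regions partially overlap (shared area 98.73 mm²), so overlapping operands fuse into one piece — 1 connected region; (whole slice rotated 75° about Z — lengths, areas and connectivity unchanged). Overall, the cross-section is a single solid region. Undo the 75° rotation: the query point maps to (10.748, 2.776) in the un-rotated model frame. The nearest boundary edge runs (11.00, 6.50)→(13.41, 5.50); distance from the point to it = 3.54 mm. The point is inside the cross-section and 3.54 mm from the nearest boundary — more than the 0.75 mm shell width (3 × 0.25), so it's in the infill interior.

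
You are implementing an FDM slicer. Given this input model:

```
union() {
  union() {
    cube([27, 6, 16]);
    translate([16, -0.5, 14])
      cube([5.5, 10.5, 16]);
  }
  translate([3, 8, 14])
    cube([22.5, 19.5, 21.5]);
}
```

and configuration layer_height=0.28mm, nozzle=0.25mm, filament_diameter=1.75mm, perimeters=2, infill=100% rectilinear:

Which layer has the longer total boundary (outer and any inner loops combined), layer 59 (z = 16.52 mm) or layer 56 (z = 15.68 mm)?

layer 56 (z = 15.68 mm)

Layer 59 (z = 16.52): the cube is not intersected at this z (z outside [0, 16]); the cube at (16, -0.5) is present — its section is the full 5.5×10.5 rectangle (perimeter 32.00 mm); Merging all regions: only the 5.5×10.5 cube at (16, -0.5) is present, so the union is just that shape — boundary = 32.00 mm; the cube at (3, 8) (footprint 22.5×19.5) is included at this height (perimeter 84.00 mm); Merging all regions: the regions partially overlap (shared area 11.00 mm²), so the edge portions inside another operand are dropped and the merged outline is re-measured after clipping — boundary = 101.00 mm. So its perimeter = 101.00 mm. Layer 56 (z = 15.68): the 27×6 cube contributes its full rectangle (perimeter 66.00 mm); the 5.5×10.5 cube at (16, -0.5) contributes its full rectangle (perimeter 32.00 mm); Merging all regions: the regions partially overlap (shared area 33.00 mm²), so the edge portions inside another operand are dropped and the merged outline is re-measured after clipping — boundary = 75.00 mm; the cube at (3, 8) (footprint 22.5×19.5) is included at this height (perimeter 84.00 mm); Combining (union): the regions partially overlap (shared area 11.00 mm²), so the edge portions inside another operand are dropped and the merged outline is re-measured after clipping — boundary = 144.00 mm. So its perimeter = 144.00 mm. Layer 56 is larger (144.00 vs 101.00 mm).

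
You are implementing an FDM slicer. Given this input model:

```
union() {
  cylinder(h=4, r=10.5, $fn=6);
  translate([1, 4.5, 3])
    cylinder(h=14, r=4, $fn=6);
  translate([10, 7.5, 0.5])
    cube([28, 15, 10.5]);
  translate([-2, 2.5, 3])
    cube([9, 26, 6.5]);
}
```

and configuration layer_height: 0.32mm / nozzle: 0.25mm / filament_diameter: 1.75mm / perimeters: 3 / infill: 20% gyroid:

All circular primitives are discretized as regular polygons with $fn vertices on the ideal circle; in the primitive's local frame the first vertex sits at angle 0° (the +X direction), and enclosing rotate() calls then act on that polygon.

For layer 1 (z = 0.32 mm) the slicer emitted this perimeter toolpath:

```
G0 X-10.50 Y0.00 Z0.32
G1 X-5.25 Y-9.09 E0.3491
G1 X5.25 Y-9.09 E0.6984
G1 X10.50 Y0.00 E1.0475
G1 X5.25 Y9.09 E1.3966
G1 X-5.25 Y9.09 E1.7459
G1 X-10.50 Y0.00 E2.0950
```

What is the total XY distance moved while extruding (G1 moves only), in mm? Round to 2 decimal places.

Sum the Euclidean lengths of each G1 segment: total = 62.99 mm.

62.99 mm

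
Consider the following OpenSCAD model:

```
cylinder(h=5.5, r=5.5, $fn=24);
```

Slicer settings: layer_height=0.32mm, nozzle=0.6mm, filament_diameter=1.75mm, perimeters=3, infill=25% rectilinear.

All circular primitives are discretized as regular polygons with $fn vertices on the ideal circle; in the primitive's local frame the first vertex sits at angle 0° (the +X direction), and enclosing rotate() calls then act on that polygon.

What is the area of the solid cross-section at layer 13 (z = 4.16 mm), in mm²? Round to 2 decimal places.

93.95 mm²

At z = 4.16 mm: the cylinder: section is a regular 24-gon, circumradius r=5.5 (area = (24/2)·5.500²·sin(360°/24) = 93.95 mm²). Overall, the cross-section is a single solid region. Net area = 93.95 mm².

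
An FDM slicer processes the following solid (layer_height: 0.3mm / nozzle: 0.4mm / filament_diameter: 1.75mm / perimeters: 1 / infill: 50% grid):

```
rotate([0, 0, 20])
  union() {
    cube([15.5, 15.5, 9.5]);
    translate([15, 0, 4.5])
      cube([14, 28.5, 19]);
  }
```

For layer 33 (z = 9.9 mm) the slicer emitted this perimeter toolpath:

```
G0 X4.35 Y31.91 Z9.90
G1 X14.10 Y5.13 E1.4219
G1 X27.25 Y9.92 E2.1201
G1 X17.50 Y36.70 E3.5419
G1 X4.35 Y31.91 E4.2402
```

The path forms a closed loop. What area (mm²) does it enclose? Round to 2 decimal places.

Apply the shoelace formula to the sequence of (X, Y) vertices; enclosed area = 398.86 mm².

398.86 mm²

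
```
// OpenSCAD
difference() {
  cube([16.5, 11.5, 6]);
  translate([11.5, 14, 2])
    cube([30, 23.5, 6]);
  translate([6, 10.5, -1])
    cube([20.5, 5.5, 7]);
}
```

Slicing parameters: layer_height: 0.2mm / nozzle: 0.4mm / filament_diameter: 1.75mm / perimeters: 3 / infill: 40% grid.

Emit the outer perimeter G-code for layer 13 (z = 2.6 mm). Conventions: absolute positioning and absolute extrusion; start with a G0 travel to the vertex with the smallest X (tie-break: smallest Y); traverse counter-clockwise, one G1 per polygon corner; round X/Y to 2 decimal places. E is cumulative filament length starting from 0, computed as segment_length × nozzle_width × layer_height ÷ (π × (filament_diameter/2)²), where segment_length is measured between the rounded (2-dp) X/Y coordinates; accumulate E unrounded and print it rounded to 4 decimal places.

At z = 2.6 mm: the cube is present — its section is the full 16.5×11.5 rectangle; the 30×23.5 cube at (11.5, 14) contributes its full rectangle; the 20.5×5.5 cube at (6, 10.5) contributes its full rectangle; Taking the first minus the rest: starting from the 16.5×11.5 cube, the 30×23.5 cube at (11.5, 14) misses the remaining region (no effect); the 20.5×5.5 cube at (6, 10.5) partially overlaps it — only the 10.50 mm² overlap (of its 112.75 mm²) is removed, clipping the outline — 1 connected region. The outline is a single polygon with 6 vertices. Extrusion per mm of travel: 0.4 × 0.2 / (π × 0.875²) = 0.033260. Accumulating E over each segment gives final E = 1.8626.

G0 X0.00 Y0.00 Z2.60
G1 X16.50 Y0.00 E0.5488
G1 X16.50 Y10.50 E0.8980
G1 X6.00 Y10.50 E1.2473
G1 X6.00 Y11.50 E1.2805
G1 X0.00 Y11.50 E1.4801
G1 X0.00 Y0.00 E1.8626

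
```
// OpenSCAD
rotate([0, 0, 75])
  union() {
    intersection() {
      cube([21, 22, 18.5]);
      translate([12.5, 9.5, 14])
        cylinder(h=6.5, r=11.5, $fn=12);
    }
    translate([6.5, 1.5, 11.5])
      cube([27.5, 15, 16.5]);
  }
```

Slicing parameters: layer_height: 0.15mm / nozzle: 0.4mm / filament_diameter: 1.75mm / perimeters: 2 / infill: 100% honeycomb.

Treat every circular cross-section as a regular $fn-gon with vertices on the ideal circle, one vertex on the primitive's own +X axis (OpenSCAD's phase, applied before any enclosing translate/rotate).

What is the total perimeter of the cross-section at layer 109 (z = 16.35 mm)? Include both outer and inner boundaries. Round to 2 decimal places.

At z = 16.35 mm: the cube (footprint 21×22) is included at this height (perimeter 86.00 mm); the r=11.5 cylinder at (12.5, 9.5) gives a regular 12-gon of circumradius 11.5 (constant along its height) (perimeter = 2·12·11.500·sin(180°/12) = 71.43 mm); Taking the intersection: the r=11.5 cylinder at (12.5, 9.5) partially overlaps the 21×22 cube; clipping to the common part keeps 354.63 mm² — boundary = 69.03 mm; the 27.5×15 cube at (6.5, 1.5) contributes its full rectangle (perimeter 85.00 mm); Taking the union: the regions partially overlap (shared area 217.19 mm²), so the edge portions inside another operand are dropped and the merged outline is re-measured after clipping — boundary = 95.50 mm; (whole slice rotated 75° about Z — lengths, areas and connectivity unchanged). Overall, the cross-section is a single solid region. Total boundary length (outer) = 95.50 mm.

95.50 mm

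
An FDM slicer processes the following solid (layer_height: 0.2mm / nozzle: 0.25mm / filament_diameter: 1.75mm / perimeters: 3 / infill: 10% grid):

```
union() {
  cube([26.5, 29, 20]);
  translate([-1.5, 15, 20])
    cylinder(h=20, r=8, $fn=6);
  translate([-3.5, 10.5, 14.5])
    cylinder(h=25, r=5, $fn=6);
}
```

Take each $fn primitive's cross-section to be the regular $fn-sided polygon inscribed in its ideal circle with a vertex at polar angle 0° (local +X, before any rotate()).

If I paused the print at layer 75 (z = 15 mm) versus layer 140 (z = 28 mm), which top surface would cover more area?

layer 75 (z = 15 mm)

Layer 75 (z = 15): the cube is present — its section is the full 26.5×29 rectangle (area 768.50 mm²); the cylinder at (-1.5, 15) does not reach this height (z outside [20, 40]); the r=5 cylinder at (-3.5, 10.5) contributes a regular 6-gon of circumradius 5 (area = (6/2)·5.000²·sin(360°/6) = 64.95 mm²); Combining (union): the regions partially overlap — summed areas 833.45 mm² minus the doubly-counted overlap 3.90 mm² gives 829.55 mm² — area = 829.55 mm². So its area = 829.55 mm². Layer 140 (z = 28): the cube is not intersected at this z (z outside [0, 20]); the cylinder at (-1.5, 15): section is a regular 6-gon, circumradius r=8 (area = (6/2)·8.000²·sin(360°/6) = 166.28 mm²); the r=5 cylinder at (-3.5, 10.5) contributes a regular 6-gon of circumradius 5 (area = (6/2)·5.000²·sin(360°/6) = 64.95 mm²); Combining (union): the regions partially overlap — summed areas 231.23 mm² minus the doubly-counted overlap 48.37 mm² gives 182.86 mm² — area = 182.86 mm². So its area = 182.86 mm². Layer 75 is larger (829.55 vs 182.86 mm²).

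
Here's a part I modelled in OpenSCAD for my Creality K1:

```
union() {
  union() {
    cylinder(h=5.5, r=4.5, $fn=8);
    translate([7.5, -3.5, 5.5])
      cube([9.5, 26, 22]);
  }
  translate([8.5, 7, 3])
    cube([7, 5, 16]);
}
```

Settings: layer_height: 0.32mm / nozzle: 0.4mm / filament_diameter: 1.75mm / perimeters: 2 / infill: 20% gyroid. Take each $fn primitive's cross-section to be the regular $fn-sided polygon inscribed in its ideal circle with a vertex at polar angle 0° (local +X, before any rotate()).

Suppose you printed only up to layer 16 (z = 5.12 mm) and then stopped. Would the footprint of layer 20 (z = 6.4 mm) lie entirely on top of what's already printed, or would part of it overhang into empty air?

part overhangs

Compare the two slices. At z = 5.12: the r=4.5 cylinder contributes a regular 8-gon of circumradius 4.5 (area = (8/2)·4.500²·sin(360°/8) = 57.28 mm²); the cube at (7.5, -3.5) is absent (z outside [5.5, 27.5]); Combining (union): only the r=4.5 cylinder is present, so the union is just that shape — area = 57.28 mm²; the cube at (8.5, 7) (footprint 7×5) is included at this height (area 35.00 mm²); Merging all regions: the 2 present regions are separate (no shared area or edge), so areas and boundary lengths simply add and each stays a separate island — area = 92.28 mm². At z = 6.4: the cylinder does not reach this height (z outside [0, 5.5]); the 9.5×26 cube at (7.5, -3.5) contributes its full rectangle (area 247.00 mm²); Taking the union: only the 9.5×26 cube at (7.5, -3.5) is present, so the union is just that shape — area = 247.00 mm²; the 7×5 cube at (8.5, 7) contributes its full rectangle (area 35.00 mm²); Merging all regions: the 7×5 cube at (8.5, 7) lies entirely inside that combined region, so the union is just that combined region — area = 247.00 mm². Checking containment: at z = 6.4 the cross-section extends beyond the z = 5.12 cross-section by about 212.00 mm².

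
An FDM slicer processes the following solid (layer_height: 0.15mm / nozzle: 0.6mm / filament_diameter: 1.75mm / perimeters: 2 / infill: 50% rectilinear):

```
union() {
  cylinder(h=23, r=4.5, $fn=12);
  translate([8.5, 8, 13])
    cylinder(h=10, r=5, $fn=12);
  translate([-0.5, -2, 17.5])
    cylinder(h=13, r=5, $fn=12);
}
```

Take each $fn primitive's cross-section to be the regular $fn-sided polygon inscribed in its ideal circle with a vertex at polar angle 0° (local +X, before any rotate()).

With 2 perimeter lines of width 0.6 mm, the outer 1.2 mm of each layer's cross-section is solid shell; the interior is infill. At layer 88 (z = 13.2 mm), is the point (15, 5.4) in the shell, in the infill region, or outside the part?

outside

At z = 13.2 mm: the cylinder: section is a regular 12-gon, circumradius r=4.5; the cylinder at (8.5, 8): section is a regular 12-gon, circumradius r=5; the cylinder at (-0.5, -2) is not intersected at this z (z outside [17.5, 30.5]); Combining (union): the 2 present regions are separate (no shared area or edge), so areas and boundary lengths simply add and each stays a separate island — 2 connected regions. Overall, the cross-section has 2 separate islands. The nearest boundary edge runs (13.50, 8.00)→(12.83, 5.50); distance from the point to it = 2.12 mm. The point is not inside any of the regions above, so it lies outside the cross-section (2.12 mm from the nearest boundary).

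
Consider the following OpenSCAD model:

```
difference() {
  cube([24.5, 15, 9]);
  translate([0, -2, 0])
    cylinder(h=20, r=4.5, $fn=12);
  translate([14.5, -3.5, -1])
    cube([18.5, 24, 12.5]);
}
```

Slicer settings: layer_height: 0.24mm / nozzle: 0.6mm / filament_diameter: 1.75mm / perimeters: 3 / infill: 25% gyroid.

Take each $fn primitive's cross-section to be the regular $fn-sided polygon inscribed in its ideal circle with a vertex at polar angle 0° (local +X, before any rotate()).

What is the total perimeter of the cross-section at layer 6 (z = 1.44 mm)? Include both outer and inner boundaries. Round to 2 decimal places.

57.45 mm

At z = 1.44 mm: the cube is present — its section is the full 24.5×15 rectangle (perimeter 79.00 mm); the cylinder at (0, -2): section is a regular 12-gon, circumradius r=4.5 (perimeter = 2·12·4.500·sin(180°/12) = 27.95 mm); the cube at (14.5, -3.5) (footprint 18.5×24) is included at this height (perimeter 85.00 mm); Taking the first minus the rest: starting from the 24.5×15 cube, the r=4.5 cylinder at (0, -2) partially overlaps it — only the 6.72 mm² overlap (of its 60.75 mm²) is removed, clipping the outline; the 18.5×24 cube at (14.5, -3.5) partially overlaps it — only the 150.00 mm² overlap (of its 444.00 mm²) is removed, clipping the outline — boundary = 57.45 mm. Overall, the cross-section is a single solid region. Total boundary length (outer) = 57.45 mm.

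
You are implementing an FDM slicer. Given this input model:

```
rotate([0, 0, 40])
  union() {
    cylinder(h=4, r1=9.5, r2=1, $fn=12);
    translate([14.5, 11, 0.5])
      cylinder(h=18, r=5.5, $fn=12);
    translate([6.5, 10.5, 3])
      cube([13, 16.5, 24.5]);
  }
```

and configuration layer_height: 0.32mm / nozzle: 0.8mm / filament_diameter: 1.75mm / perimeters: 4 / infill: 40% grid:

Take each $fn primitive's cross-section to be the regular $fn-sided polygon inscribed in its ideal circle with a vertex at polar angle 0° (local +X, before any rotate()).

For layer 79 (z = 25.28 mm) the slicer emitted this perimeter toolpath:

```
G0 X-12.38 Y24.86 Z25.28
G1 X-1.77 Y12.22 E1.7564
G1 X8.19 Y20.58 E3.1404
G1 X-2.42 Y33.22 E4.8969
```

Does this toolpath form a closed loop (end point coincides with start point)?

no

Start point (G0): (-12.38, 24.86). End point (last G1): the path does not return to the start — open.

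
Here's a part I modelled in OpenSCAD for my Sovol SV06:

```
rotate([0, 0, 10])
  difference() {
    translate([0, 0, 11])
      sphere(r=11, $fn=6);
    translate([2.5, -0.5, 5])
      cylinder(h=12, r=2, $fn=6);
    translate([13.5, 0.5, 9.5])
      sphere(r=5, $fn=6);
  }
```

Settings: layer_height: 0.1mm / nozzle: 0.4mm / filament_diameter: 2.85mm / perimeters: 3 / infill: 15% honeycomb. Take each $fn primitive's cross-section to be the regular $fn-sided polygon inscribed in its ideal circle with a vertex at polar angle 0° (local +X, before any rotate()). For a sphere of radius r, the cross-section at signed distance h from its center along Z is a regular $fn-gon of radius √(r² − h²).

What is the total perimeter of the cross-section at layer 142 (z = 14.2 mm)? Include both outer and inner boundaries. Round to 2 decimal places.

At z = 14.2 mm: the r=11 sphere contributes a regular 6-gon of circumradius √(11²−3.2²) = 10.524 (perimeter = 2·6·10.524·sin(180°/6) = 63.15 mm); the r=2 cylinder at (2.5, -0.5) gives a regular 6-gon of circumradius 2 (constant along its height) (perimeter = 2·6·2.000·sin(180°/6) = 12.00 mm); the r=5 sphere at (13.5, 0.5) contributes a regular 6-gon of circumradius √(5²−4.7²) = 1.706 (perimeter = 2·6·1.706·sin(180°/6) = 10.24 mm); Taking the first minus the rest: starting from the r=11 sphere, the r=2 cylinder at (2.5, -0.5) lies wholly inside it (removes its full 10.39 mm² and its 12.00 mm outline becomes a hole wall); the r=5 sphere at (13.5, 0.5) misses the remaining region (no effect) — boundary (outer + 1 inner loop) = 75.15 mm; (whole slice rotated 10° about Z — lengths, areas and connectivity unchanged). Overall, the cross-section is one region with 1 hole. Total boundary length (outer + inner) = 75.15 mm.

75.15 mm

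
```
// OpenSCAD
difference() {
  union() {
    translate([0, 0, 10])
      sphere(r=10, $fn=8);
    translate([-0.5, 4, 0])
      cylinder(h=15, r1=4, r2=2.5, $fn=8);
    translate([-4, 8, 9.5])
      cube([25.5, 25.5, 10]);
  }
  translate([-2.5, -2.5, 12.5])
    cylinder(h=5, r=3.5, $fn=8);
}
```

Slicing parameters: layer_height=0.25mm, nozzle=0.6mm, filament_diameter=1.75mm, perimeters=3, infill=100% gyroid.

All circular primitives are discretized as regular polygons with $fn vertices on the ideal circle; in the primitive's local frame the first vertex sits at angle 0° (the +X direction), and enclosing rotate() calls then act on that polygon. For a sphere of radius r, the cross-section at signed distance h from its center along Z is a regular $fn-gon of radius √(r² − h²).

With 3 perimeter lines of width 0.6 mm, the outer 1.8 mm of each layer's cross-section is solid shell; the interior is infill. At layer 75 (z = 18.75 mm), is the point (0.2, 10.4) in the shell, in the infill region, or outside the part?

infill

At z = 18.75 mm: the r=10 sphere contributes a regular 8-gon of circumradius √(10²−8.75²) = 4.841; the cone at (-0.5, 4) is absent (z outside [0, 15]); the 25.5×25.5 cube at (-4, 8) contributes its full rectangle; Combining (union): the 2 present regions are separate (no shared area or edge), so areas and boundary lengths simply add and each stays a separate island — 2 connected regions; the cylinder at (-2.5, -2.5) is absent (z outside [12.5, 17.5]); Subtracting the remaining from the first: none of the subtracted shapes is present at this height, so the result so far is unchanged — 2 connected regions. Overall, the cross-section has 2 separate islands. The nearest boundary edge runs (21.50, 8.00)→(-4.00, 8.00); distance from the point to it = 2.40 mm. (Shell/infill is judged within the island containing the point — the largest one.) The point is inside the cross-section and 2.40 mm from the nearest boundary — more than the 1.8 mm shell width (3 × 0.6), so it's in the infill interior.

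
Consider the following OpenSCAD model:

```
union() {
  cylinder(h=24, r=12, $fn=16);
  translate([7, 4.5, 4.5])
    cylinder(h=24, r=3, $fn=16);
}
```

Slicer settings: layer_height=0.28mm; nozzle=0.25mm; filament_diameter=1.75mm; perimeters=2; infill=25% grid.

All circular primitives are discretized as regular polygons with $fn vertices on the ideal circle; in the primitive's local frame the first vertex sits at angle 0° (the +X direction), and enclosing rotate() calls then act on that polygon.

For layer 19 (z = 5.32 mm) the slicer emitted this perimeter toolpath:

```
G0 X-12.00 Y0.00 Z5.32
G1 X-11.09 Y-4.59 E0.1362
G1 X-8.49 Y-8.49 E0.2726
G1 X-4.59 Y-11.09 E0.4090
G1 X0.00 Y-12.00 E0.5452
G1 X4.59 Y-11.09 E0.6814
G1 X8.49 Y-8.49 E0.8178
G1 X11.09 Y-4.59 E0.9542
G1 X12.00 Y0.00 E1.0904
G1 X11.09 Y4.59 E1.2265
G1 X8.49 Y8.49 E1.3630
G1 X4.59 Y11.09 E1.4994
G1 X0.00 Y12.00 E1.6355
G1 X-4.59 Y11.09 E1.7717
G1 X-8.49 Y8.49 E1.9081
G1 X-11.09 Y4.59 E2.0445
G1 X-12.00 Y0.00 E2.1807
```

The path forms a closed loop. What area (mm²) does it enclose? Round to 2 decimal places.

441.06 mm²

Apply the shoelace formula to the sequence of (X, Y) vertices; enclosed area = 441.06 mm².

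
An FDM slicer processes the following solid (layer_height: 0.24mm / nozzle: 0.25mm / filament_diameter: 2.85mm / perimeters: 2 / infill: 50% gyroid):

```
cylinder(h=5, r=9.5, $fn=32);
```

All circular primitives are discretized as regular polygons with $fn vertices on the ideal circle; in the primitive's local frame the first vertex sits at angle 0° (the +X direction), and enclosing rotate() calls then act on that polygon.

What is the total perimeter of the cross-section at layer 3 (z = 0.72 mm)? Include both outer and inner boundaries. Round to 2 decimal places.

At z = 0.72 mm: the r=9.5 cylinder contributes a regular 32-gon of circumradius 9.5 (perimeter = 2·32·9.500·sin(180°/32) = 59.59 mm). Overall, the cross-section is a single solid region. Total boundary length (outer) = 59.59 mm.

59.59 mm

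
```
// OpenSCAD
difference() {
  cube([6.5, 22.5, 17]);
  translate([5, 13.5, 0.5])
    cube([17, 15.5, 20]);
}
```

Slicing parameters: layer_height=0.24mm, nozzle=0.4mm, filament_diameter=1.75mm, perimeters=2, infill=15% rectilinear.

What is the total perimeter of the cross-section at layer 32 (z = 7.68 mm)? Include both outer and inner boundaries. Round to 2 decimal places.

58.00 mm

At z = 7.68 mm: the cube is present — its section is the full 6.5×22.5 rectangle (perimeter 58.00 mm); the cube at (5, 13.5) is present — its section is the full 17×15.5 rectangle (perimeter 65.00 mm); After the difference (first − rest): starting from the 6.5×22.5 cube, the 17×15.5 cube at (5, 13.5) partially overlaps it — only the 13.50 mm² overlap (of its 263.50 mm²) is removed, clipping the outline — boundary = 58.00 mm. Overall, the cross-section is a single solid region. Total boundary length (outer) = 58.00 mm.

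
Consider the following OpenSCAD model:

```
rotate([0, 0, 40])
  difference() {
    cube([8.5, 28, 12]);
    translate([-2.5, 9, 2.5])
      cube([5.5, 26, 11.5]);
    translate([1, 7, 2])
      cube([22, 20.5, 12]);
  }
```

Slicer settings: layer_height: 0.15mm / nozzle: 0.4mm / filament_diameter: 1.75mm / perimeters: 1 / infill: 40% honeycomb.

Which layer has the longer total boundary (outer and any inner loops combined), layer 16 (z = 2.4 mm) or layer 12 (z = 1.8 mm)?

layer 16 (z = 2.4 mm)

Layer 16 (z = 2.4): the cube is present — its section is the full 8.5×28 rectangle (perimeter 73.00 mm); the cube at (-2.5, 9) does not reach this height (z outside [2.5, 14]); the cube at (1, 7) (footprint 22×20.5) is included at this height (perimeter 85.00 mm); Taking the first minus the rest: starting from the 8.5×28 cube, the 22×20.5 cube at (1, 7) partially overlaps it — only the 153.75 mm² overlap (of its 451.00 mm²) is removed, clipping the outline — boundary = 88.00 mm; (rotated 40° about Z; rotation is an isometry so areas/perimeters/island counts are preserved). So its perimeter = 88.00 mm. Layer 12 (z = 1.8): the cube (footprint 8.5×28) is included at this height (perimeter 73.00 mm); the cube at (-2.5, 9) is absent (z outside [2.5, 14]); the cube at (1, 7) is absent (z outside [2, 14]); Subtracting the remaining from the first: none of the subtracted shapes is present at this height, so the 8.5×28 cube is unchanged — boundary = 73.00 mm; (whole slice rotated 40° about Z — lengths, areas and connectivity unchanged). So its perimeter = 73.00 mm. Layer 16 is larger (88.00 vs 73.00 mm).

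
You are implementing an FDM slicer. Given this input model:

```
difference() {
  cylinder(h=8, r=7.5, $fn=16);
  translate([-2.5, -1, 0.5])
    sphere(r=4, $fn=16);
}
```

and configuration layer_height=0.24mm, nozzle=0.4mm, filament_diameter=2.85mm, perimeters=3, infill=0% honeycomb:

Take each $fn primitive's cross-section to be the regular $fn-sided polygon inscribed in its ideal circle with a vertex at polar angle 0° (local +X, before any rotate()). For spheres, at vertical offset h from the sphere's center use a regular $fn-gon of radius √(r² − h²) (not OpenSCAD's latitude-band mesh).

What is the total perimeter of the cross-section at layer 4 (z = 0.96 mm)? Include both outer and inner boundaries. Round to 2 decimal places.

71.63 mm

At z = 0.96 mm: the r=7.5 cylinder contributes a regular 16-gon of circumradius 7.5 (perimeter = 2·16·7.500·sin(180°/16) = 46.82 mm); the r=4 sphere at (-2.5, -1) slices to a regular 16-gon of circumradius 3.973 (√(r²−h²) with h=0.46 from center) (perimeter = 2·16·3.973·sin(180°/16) = 24.81 mm); Taking the first minus the rest: starting from the r=7.5 cylinder, the r=4 sphere at (-2.5, -1) lies wholly inside it (removes its full 48.34 mm² and its 24.81 mm outline becomes a hole wall) — boundary (outer + 1 inner loop) = 71.63 mm. Overall, the cross-section is one region with 1 hole. Total boundary length (outer + inner) = 71.63 mm.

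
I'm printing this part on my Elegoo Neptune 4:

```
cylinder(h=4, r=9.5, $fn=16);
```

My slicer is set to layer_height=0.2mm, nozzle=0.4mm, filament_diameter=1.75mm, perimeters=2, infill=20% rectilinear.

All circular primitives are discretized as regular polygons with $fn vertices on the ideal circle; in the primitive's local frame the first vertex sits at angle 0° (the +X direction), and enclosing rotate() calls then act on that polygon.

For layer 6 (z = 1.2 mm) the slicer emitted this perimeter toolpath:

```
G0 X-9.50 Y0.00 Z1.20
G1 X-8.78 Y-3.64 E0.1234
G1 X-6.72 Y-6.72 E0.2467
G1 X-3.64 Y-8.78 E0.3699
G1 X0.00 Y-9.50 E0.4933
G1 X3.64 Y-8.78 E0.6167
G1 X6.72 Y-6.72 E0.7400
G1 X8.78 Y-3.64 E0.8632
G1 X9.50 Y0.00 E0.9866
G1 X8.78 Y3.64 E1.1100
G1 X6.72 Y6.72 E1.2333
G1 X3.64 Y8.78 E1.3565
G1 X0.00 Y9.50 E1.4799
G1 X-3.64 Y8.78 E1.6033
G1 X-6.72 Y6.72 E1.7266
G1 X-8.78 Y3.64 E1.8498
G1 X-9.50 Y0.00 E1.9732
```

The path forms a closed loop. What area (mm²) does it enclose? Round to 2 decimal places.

276.48 mm²

Apply the shoelace formula to the sequence of (X, Y) vertices; enclosed area = 276.48 mm².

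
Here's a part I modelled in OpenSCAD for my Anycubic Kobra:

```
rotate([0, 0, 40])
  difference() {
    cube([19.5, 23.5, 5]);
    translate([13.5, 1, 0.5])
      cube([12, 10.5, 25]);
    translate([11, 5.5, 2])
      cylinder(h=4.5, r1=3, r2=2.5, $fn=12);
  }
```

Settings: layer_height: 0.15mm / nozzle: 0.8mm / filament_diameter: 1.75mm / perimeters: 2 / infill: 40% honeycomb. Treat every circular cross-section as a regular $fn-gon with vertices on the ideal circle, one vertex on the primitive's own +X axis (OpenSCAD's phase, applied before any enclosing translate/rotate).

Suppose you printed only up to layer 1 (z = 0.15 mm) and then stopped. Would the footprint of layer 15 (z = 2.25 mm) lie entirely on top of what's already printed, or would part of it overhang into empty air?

Compare the two slices. At z = 0.15: the 19.5×23.5 cube contributes its full rectangle (area 458.25 mm²); the cube at (13.5, 1) is not intersected at this z (z outside [0.5, 25.5]); the cone at (11, 5.5) is absent (z outside [2, 6.5]); Subtracting the remaining from the first: none of the subtracted shapes is present at this height, so the 19.5×23.5 cube is unchanged — area = 458.25 mm²; (rotated 40° about Z; rotation is an isometry so areas/perimeters/island counts are preserved). At z = 2.25: the cube is present — its section is the full 19.5×23.5 rectangle (area 458.25 mm²); the cube at (13.5, 1) is present — its section is the full 12×10.5 rectangle (area 126.00 mm²); the cone at (11, 5.5) (r1=3→r2=2.5) has section circumradius 2.972 here — a regular 12-gon (area = (12/2)·2.972²·sin(360°/12) = 26.50 mm²); Taking the first minus the rest: starting from the 19.5×23.5 cube (458.25 mm²), the 12×10.5 cube at (13.5, 1) partially overlaps it — only the 63.00 mm² overlap (of its 126.00 mm²) is removed, clipping the outline; the cone at (11, 5.5) partially overlaps it — only the 25.69 mm² overlap (of its 26.50 mm²) is removed, clipping the outline — area = 369.56 mm²; (rotated 40° about Z; rotation is an isometry so areas/perimeters/island counts are preserved). Checking containment: the cross-section at z = 2.25 is a subset of the cross-section at z = 0.15.

entirely on top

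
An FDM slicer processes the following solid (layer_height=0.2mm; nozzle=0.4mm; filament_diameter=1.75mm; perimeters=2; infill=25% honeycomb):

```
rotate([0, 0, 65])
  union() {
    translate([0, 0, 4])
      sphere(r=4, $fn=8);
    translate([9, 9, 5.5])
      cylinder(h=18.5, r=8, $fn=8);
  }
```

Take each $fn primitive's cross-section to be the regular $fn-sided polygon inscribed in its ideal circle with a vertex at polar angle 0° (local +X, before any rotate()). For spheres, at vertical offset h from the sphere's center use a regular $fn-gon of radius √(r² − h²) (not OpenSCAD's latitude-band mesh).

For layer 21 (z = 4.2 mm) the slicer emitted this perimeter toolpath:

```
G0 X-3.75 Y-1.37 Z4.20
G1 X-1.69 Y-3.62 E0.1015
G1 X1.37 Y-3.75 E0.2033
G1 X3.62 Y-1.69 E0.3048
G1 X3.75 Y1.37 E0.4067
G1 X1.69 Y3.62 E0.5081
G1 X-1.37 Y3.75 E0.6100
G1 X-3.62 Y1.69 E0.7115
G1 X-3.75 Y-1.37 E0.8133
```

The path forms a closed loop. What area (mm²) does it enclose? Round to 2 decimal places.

Apply the shoelace formula to the sequence of (X, Y) vertices; enclosed area = 45.11 mm².

45.11 mm²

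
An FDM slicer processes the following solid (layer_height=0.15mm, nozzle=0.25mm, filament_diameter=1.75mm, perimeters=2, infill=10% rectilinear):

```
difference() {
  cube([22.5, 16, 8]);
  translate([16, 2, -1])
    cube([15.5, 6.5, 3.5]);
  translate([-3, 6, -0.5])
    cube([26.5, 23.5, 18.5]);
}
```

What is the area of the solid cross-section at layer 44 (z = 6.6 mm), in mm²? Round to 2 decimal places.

135.00 mm²

At z = 6.6 mm: the 22.5×16 cube contributes its full rectangle (area 360.00 mm²); the cube at (16, 2) is not intersected at this z (z outside [-1, 2.5]); the cube at (-3, 6) (footprint 26.5×23.5) is included at this height (area 622.75 mm²); After the difference (first − rest): starting from the 22.5×16 cube (360.00 mm²), the 26.5×23.5 cube at (-3, 6) partially overlaps it — only the 225.00 mm² overlap (of its 622.75 mm²) is removed, clipping the outline — area = 135.00 mm². Overall, the cross-section is a single solid region. Net area = 135.00 mm².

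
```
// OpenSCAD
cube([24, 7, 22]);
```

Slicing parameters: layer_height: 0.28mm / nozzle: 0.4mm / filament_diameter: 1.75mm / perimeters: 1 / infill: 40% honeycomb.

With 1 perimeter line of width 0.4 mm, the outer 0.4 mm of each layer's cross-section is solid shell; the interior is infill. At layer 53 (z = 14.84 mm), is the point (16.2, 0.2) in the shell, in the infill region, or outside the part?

shell

At z = 14.84 mm: the cube (footprint 24×7) is included at this height. Overall, the cross-section is a single solid region. The nearest boundary edge runs (0.00, 0.00)→(24.00, 0.00); distance from the point to it = 0.20 mm. The point is inside the cross-section, 0.20 mm from the nearest boundary — within the 0.4 mm shell band (1 × 0.4).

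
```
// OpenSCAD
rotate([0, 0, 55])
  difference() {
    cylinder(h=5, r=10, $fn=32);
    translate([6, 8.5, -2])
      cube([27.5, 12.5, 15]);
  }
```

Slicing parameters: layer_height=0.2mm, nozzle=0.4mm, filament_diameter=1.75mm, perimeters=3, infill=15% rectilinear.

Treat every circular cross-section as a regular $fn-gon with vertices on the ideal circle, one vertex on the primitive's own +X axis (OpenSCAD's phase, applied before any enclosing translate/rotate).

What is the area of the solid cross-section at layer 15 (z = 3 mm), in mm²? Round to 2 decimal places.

At z = 3 mm: the r=10 cylinder gives a regular 32-gon of circumradius 10 (constant along its height) (area = (32/2)·10.000²·sin(360°/32) = 312.14 mm²); the 27.5×12.5 cube at (6, 8.5) contributes its full rectangle (area 343.75 mm²); Subtracting the remaining from the first: starting from the r=10 cylinder (312.14 mm²), the 27.5×12.5 cube at (6, 8.5) misses the remaining region (no effect) — area = 312.14 mm²; (rotated 55° about Z; rotation is an isometry so areas/perimeters/island counts are preserved). Overall, the cross-section is a single solid region. Net area = 312.14 mm².

312.14 mm²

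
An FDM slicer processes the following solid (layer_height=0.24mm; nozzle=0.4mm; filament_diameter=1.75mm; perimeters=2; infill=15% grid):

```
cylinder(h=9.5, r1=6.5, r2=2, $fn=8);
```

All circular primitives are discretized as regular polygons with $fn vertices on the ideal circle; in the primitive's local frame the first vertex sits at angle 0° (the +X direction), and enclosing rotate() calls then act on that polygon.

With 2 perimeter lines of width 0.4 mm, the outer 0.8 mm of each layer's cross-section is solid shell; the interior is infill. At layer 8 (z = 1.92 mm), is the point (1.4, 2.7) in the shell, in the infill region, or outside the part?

infill

At z = 1.92 mm: the cone: at t=0.202 of its height the radius interpolates to r₁+(r₂−r₁)t = 5.591, giving a regular 8-gon of that circumradius. Overall, the cross-section is a single solid region. The nearest boundary edge runs (3.95, 3.95)→(0.00, 5.59); distance from the point to it = 2.13 mm. The point is inside the cross-section and 2.13 mm from the nearest boundary — more than the 0.8 mm shell width (2 × 0.4), so it's in the infill interior.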